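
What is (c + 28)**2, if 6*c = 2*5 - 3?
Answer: 30625/36 ≈ 850.69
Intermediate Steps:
c = 7/6 (c = (2*5 - 3)/6 = (10 - 3)/6 = (1/6)*7 = 7/6 ≈ 1.1667)
(c + 28)**2 = (7/6 + 28)**2 = (175/6)**2 = 30625/36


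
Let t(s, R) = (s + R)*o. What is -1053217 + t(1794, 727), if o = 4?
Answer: -1043133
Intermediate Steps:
t(s, R) = 4*R + 4*s (t(s, R) = (s + R)*4 = (R + s)*4 = 4*R + 4*s)
-1053217 + t(1794, 727) = -1053217 + (4*727 + 4*1794) = -1053217 + (2908 + 7176) = -1053217 + 10084 = -1043133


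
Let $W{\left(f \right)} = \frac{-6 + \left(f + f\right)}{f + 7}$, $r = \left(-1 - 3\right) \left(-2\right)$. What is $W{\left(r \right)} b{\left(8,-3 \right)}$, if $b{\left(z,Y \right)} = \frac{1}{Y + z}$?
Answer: $\frac{2}{15} \approx 0.13333$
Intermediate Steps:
$r = 8$ ($r = \left(-1 - 3\right) \left(-2\right) = \left(-4\right) \left(-2\right) = 8$)
$W{\left(f \right)} = \frac{-6 + 2 f}{7 + f}$
$W{\left(r \right)} b{\left(8,-3 \right)} = \frac{2 \frac{1}{7 + 8} \left(-3 + 8\right)}{-3 + 8} = \frac{2 \cdot \frac{1}{15} \cdot 5}{5} = 2 \cdot \frac{1}{15} \cdot 5 \cdot \frac{1}{5} = \frac{2}{3} \cdot \frac{1}{5} = \frac{2}{15}$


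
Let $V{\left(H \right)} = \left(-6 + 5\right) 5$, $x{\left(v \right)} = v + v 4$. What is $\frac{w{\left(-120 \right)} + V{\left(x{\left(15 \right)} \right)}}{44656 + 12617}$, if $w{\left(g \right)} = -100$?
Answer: $- \frac{35}{19091} \approx -0.0018333$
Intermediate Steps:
$x{\left(v \right)} = 5 v$ ($x{\left(v \right)} = v + 4 v = 5 v$)
$V{\left(H \right)} = -5$ ($V{\left(H \right)} = \left(-1\right) 5 = -5$)
$\frac{w{\left(-120 \right)} + V{\left(x{\left(15 \right)} \right)}}{44656 + 12617} = \frac{-100 - 5}{44656 + 12617} = - \frac{105}{57273} = \left(-105\right) \frac{1}{57273} = - \frac{35}{19091}$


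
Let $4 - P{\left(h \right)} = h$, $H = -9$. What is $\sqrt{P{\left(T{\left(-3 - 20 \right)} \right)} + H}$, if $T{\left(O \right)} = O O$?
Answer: $i \sqrt{534} \approx 23.108 i$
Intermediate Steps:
$T{\left(O \right)} = O^{2}$
$P{\left(h \right)} = 4 - h$
$\sqrt{P{\left(T{\left(-3 - 20 \right)} \right)} + H} = \sqrt{\left(4 - \left(-3 - 20\right)^{2}\right) - 9} = \sqrt{\left(4 - \left(-23\right)^{2}\right) - 9} = \sqrt{\left(4 - 529\right) - 9} = \sqrt{-525 - 9} = \sqrt{-534} = i \sqrt{534}$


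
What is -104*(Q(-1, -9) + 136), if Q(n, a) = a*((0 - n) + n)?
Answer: -14144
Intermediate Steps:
Q(n, a) = 0 (Q(n, a) = a*(-n + n) = a*0 = 0)
-104*(Q(-1, -9) + 136) = -104*(0 + 136) = -104*136 = -14144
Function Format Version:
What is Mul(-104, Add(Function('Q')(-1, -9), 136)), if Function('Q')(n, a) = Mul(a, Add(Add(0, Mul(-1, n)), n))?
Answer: -14144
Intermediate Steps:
Function('Q')(n, a) = 0 (Function('Q')(n, a) = Mul(a, Add(Mul(-1, n), n)) = Mul(a, 0) = 0)
Mul(-104, Add(Function('Q')(-1, -9), 136)) = Mul(-104, Add(0, 136)) = Mul(-104, 136) = -14144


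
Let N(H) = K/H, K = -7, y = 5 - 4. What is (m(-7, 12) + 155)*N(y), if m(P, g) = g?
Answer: -1169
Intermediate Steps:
y = 1
N(H) = -7/H
(m(-7, 12) + 155)*N(y) = (12 + 155)*(-7/1) = 167*(-7*1) = 167*(-7) = -1169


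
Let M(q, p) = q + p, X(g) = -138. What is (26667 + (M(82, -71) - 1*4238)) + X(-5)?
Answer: 22302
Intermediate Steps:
M(q, p) = p + q
(26667 + (M(82, -71) - 1*4238)) + X(-5) = (26667 + ((-71 + 82) - 1*4238)) - 138 = (26667 + (11 - 4238)) - 138 = (26667 - 4227) - 138 = 22440 - 138 = 22302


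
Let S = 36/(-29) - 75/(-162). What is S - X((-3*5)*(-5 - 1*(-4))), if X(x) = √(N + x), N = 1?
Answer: -7483/1566 ≈ -4.7784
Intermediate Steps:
X(x) = √(1 + x)
S = -1219/1566 (S = 36*(-1/29) - 75*(-1/162) = -36/29 + 25/54 = -1219/1566 ≈ -0.77842)
S - X((-3*5)*(-5 - 1*(-4))) = -1219/1566 - √(1 + (-3*5)*(-5 - 1*(-4))) = -1219/1566 - √(1 - 15*(-5 + 4)) = -1219/1566 - √(1 - 15*(-1)) = -1219/1566 - √(1 + 15) = -1219/1566 - √16 = -1219/1566 - 1*4 = -1219/1566 - 4 = -7483/1566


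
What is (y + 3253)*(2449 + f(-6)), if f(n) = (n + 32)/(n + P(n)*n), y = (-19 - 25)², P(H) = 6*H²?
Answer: 8272750054/651 ≈ 1.2708e+7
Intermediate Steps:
y = 1936 (y = (-44)² = 1936)
f(n) = (32 + n)/(n + 6*n³) (f(n) = (n + 32)/(n + (6*n²)*n) = (32 + n)/(n + 6*n³))
(y + 3253)*(2449 + f(-6)) = (1936 + 3253)*(2449 + (32 - 6)/(-6 + 6*(-6)³)) = 5189*(2449 + 26/(-6 + 6*(-216))) = 5189*(2449 + 26/(-6 - 1296)) = 5189*(2449 + 26/(-1302)) = 5189*(2449 - 1/1302*26) = 5189*(2449 - 13/651) = 5189*(1594286/651) = 8272750054/651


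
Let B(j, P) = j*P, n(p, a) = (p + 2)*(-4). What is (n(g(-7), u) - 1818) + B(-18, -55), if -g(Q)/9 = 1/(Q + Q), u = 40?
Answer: -5870/7 ≈ -838.57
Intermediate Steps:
g(Q) = -9/(2*Q) (g(Q) = -9/(Q + Q) = -9*1/(2*Q) = -9/(2*Q))
n(p, a) = -8 - 4*p (n(p, a) = (2 + p)*(-4) = -8 - 4*p)
B(j, P) = P*j
(n(g(-7), u) - 1818) + B(-18, -55) = ((-8 - (-18)/(-7)) - 1818) - 55*(-18) = ((-8 - (-18)*(-1)/7) - 1818) + 990 = ((-8 - 4*9/14) - 1818) + 990 = ((-8 - 18/7) - 1818) + 990 = (-74/7 - 1818) + 990 = -12800/7 + 990 = -5870/7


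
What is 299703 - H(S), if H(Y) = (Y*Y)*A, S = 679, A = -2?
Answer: 1221785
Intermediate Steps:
H(Y) = -2*Y² (H(Y) = (Y*Y)*(-2) = Y²*(-2) = -2*Y²)
299703 - H(S) = 299703 - (-2)*679² = 299703 - (-2)*461041 = 299703 - 1*(-922082) = 299703 + 922082 = 1221785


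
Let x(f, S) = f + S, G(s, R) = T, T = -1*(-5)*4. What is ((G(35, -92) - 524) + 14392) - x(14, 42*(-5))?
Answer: 14084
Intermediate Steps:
T = 20 (T = 5*4 = 20)
G(s, R) = 20
x(f, S) = S + f
((G(35, -92) - 524) + 14392) - x(14, 42*(-5)) = ((20 - 524) + 14392) - (42*(-5) + 14) = (-504 + 14392) - (-210 + 14) = 13888 - 1*(-196) = 13888 + 196 = 14084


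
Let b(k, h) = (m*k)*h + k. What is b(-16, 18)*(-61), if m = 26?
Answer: 457744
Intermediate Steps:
b(k, h) = k + 26*h*k (b(k, h) = (26*k)*h + k = 26*h*k + k = k + 26*h*k)
b(-16, 18)*(-61) = -16*(1 + 26*18)*(-61) = -16*(1 + 468)*(-61) = -16*469*(-61) = -7504*(-61) = 457744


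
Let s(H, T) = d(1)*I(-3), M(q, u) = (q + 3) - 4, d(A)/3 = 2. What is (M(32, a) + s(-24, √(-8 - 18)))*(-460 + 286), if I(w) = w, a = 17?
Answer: -2262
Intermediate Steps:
d(A) = 6 (d(A) = 3*2 = 6)
M(q, u) = -1 + q (M(q, u) = (3 + q) - 4 = -1 + q)
s(H, T) = -18 (s(H, T) = 6*(-3) = -18)
(M(32, a) + s(-24, √(-8 - 18)))*(-460 + 286) = ((-1 + 32) - 18)*(-460 + 286) = (31 - 18)*(-174) = 13*(-174) = -2262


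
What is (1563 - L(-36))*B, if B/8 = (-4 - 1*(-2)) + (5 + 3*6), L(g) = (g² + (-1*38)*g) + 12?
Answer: -186984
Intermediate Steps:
L(g) = 12 + g² - 38*g (L(g) = (g² - 38*g) + 12 = 12 + g² - 38*g)
B = 168 (B = 8*((-4 - 1*(-2)) + (5 + 3*6)) = 8*((-4 + 2) + (5 + 18)) = 8*(-2 + 23) = 8*21 = 168)
(1563 - L(-36))*B = (1563 - (12 + (-36)² - 38*(-36)))*168 = (1563 - (12 + 1296 + 1368))*168 = (1563 - 1*2676)*168 = (1563 - 2676)*168 = -1113*168 = -186984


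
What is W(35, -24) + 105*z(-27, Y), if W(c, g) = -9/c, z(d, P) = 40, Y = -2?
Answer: 146991/35 ≈ 4199.7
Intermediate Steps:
W(35, -24) + 105*z(-27, Y) = -9/35 + 105*40 = -9*1/35 + 4200 = -9/35 + 4200 = 146991/35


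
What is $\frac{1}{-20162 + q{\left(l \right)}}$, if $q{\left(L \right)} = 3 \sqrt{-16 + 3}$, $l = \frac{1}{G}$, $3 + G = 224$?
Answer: $- \frac{20162}{406506361} - \frac{3 i \sqrt{13}}{406506361} \approx -4.9598 \cdot 10^{-5} - 2.6609 \cdot 10^{-8} i$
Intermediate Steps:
$G = 221$ ($G = -3 + 224 = 221$)
$l = \frac{1}{221} \approx 0.0045249$
$q{\left(L \right)} = 3 i \sqrt{13}$ ($q{\left(L \right)} = 3 \sqrt{-13} = 3 i \sqrt{13}$)
$\frac{1}{-20162 + q{\left(l \right)}} = \frac{1}{-20162 + 3 i \sqrt{13}}$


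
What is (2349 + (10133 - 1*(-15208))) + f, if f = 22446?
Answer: 50136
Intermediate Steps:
(2349 + (10133 - 1*(-15208))) + f = (2349 + (10133 - 1*(-15208))) + 22446 = (2349 + (10133 + 15208)) + 22446 = (2349 + 25341) + 22446 = 27690 + 22446 = 50136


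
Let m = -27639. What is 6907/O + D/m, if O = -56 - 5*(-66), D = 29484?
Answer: 20313773/841454 ≈ 24.141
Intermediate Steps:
O = 274 (O = -56 + 330 = 274)
6907/O + D/m = 6907/274 + 29484/(-27639) = 6907*(1/274) + 29484*(-1/27639) = 6907/274 - 3276/3071 = 20313773/841454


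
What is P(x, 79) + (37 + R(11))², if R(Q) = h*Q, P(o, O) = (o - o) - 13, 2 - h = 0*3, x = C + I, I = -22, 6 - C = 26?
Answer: 3468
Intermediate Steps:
C = -20 (C = 6 - 1*26 = 6 - 26 = -20)
x = -42 (x = -20 - 22 = -42)
h = 2 (h = 2 - 0*3 = 2 - 1*0 = 2 + 0 = 2)
P(o, O) = -13 (P(o, O) = 0 - 13 = -13)
R(Q) = 2*Q
P(x, 79) + (37 + R(11))² = -13 + (37 + 2*11)² = -13 + (37 + 22)² = -13 + 59² = -13 + 3481 = 3468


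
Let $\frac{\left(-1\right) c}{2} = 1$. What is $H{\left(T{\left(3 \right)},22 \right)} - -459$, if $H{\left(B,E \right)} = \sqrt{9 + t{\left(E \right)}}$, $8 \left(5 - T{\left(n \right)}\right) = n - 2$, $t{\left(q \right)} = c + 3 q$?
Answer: $459 + \sqrt{73} \approx 467.54$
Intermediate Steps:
$c = -2$ ($c = \left(-2\right) 1 = -2$)
$t{\left(q \right)} = -2 + 3 q$
$T{\left(n \right)} = \frac{21}{4} - \frac{n}{8}$ ($T{\left(n \right)} = 5 - \frac{n - 2}{8} = 5 - \frac{-2 + n}{8} = 5 - \left(- \frac{1}{4} + \frac{n}{8}\right) = \frac{21}{4} - \frac{n}{8}$)
$H{\left(B,E \right)} = \sqrt{7 + 3 E}$ ($H{\left(B,E \right)} = \sqrt{9 + \left(-2 + 3 E\right)} = \sqrt{7 + 3 E}$)
$H{\left(T{\left(3 \right)},22 \right)} - -459 = \sqrt{7 + 3 \cdot 22} - -459 = \sqrt{7 + 66} + 459 = \sqrt{73} + 459 = 459 + \sqrt{73}$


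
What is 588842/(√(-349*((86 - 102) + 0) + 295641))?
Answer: 588842*√12049/60245 ≈ 1072.9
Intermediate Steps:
588842/(√(-349*((86 - 102) + 0) + 295641)) = 588842/(√(-349*(-16 + 0) + 295641)) = 588842/(√(-349*(-16) + 295641)) = 588842/(√(5584 + 295641)) = 588842/(√301225) = 588842/((5*√12049)) = 588842*(√12049/60245) = 588842*√12049/60245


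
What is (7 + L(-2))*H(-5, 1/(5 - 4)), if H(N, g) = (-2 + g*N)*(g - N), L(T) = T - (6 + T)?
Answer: -42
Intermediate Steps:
L(T) = -6 (L(T) = T + (-6 - T) = -6)
H(N, g) = (-2 + N*g)*(g - N)
(7 + L(-2))*H(-5, 1/(5 - 4)) = (7 - 6)*(-2/(5 - 4) + 2*(-5) - 5/(5 - 4)² - 1*(-5)²/(5 - 4)) = 1*(-2/1 - 10 - 5*(1/1)² - 1*25/1) = 1*(-2*1 - 10 - 5*1² - 1*1*25) = 1*(-2 - 10 - 5*1 - 25) = 1*(-2 - 10 - 5 - 25) = 1*(-42) = -42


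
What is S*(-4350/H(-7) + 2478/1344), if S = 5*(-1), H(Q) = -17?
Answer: -701015/544 ≈ -1288.6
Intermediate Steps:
S = -5
S*(-4350/H(-7) + 2478/1344) = -5*(-4350/(-17) + 2478/1344) = -5*(-4350*(-1/17) + 2478*(1/1344)) = -5*(4350/17 + 59/32) = -5*140203/544 = -701015/544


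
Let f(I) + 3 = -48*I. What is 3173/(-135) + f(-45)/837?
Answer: -87578/4185 ≈ -20.927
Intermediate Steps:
f(I) = -3 - 48*I
3173/(-135) + f(-45)/837 = 3173/(-135) + (-3 - 48*(-45))/837 = 3173*(-1/135) + (-3 + 2160)*(1/837) = -3173/135 + 2157*(1/837) = -3173/135 + 719/279 = -87578/4185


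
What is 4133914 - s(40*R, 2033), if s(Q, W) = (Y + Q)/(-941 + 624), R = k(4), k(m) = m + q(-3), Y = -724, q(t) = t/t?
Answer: 1310450214/317 ≈ 4.1339e+6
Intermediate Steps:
q(t) = 1
k(m) = 1 + m (k(m) = m + 1 = 1 + m)
R = 5 (R = 1 + 4 = 5)
s(Q, W) = 724/317 - Q/317 (s(Q, W) = (-724 + Q)/(-941 + 624) = (-724 + Q)/(-317) = (-724 + Q)*(-1/317) = 724/317 - Q/317)
4133914 - s(40*R, 2033) = 4133914 - (724/317 - 40*5/317) = 4133914 - (724/317 - 1/317*200) = 4133914 - (724/317 - 200/317) = 4133914 - 1*524/317 = 4133914 - 524/317 = 1310450214/317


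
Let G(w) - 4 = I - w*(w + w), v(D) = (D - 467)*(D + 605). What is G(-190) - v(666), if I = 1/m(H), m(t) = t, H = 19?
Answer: -6177374/19 ≈ -3.2513e+5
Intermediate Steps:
I = 1/19 ≈ 0.052632
v(D) = (-467 + D)*(605 + D)
G(w) = 77/19 - 2*w**2 (G(w) = 4 + (1/19 - w*(w + w)) = 4 + (1/19 - w*2*w) = 4 + (1/19 - 2*w**2) = 77/19 - 2*w**2)
G(-190) - v(666) = (77/19 - 2*(-190)**2) - (-282535 + 666**2 + 138*666) = (77/19 - 2*36100) - (-282535 + 443556 + 91908) = (77/19 - 72200) - 1*252929 = -1371723/19 - 252929 = -6177374/19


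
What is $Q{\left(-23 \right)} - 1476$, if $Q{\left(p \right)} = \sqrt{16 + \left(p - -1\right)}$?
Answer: $-1476 + i \sqrt{6} \approx -1476.0 + 2.4495 i$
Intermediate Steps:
$Q{\left(p \right)} = \sqrt{17 + p}$ ($Q{\left(p \right)} = \sqrt{16 + \left(p + 1\right)} = \sqrt{16 + \left(1 + p\right)} = \sqrt{17 + p}$)
$Q{\left(-23 \right)} - 1476 = \sqrt{17 - 23} - 1476 = \sqrt{-6} - 1476 = i \sqrt{6} - 1476 = -1476 + i \sqrt{6}$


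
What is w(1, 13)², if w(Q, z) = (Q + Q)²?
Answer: 16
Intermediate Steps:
w(Q, z) = 4*Q² (w(Q, z) = (2*Q)² = 4*Q²)
w(1, 13)² = (4*1²)² = (4*1)² = 4² = 16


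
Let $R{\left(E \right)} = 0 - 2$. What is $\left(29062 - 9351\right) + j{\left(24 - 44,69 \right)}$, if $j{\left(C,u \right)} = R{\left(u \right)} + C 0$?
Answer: $19709$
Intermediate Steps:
$R{\left(E \right)} = -2$
$j{\left(C,u \right)} = -2$ ($j{\left(C,u \right)} = -2 + C 0 = -2 + 0 = -2$)
$\left(29062 - 9351\right) + j{\left(24 - 44,69 \right)} = \left(29062 - 9351\right) - 2 = 19711 - 2 = 19709$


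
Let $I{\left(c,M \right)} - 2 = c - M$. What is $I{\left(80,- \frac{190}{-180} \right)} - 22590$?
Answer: $- \frac{405163}{18} \approx -22509.0$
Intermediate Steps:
$I{\left(c,M \right)} = 2 + c - M$ ($I{\left(c,M \right)} = 2 - \left(M - c\right) = 2 + c - M$)
$I{\left(80,- \frac{190}{-180} \right)} - 22590 = \left(2 + 80 - - \frac{190}{-180}\right) - 22590 = \left(2 + 80 - \left(-190\right) \left(- \frac{1}{180}\right)\right) - 22590 = \left(2 + 80 - \frac{19}{18}\right) - 22590 = \frac{1457}{18} - 22590 = - \frac{405163}{18}$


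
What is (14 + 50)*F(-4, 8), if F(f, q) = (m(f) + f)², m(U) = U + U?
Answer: 9216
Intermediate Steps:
m(U) = 2*U
F(f, q) = 9*f² (F(f, q) = (2*f + f)² = (3*f)² = 9*f²)
(14 + 50)*F(-4, 8) = (14 + 50)*(9*(-4)²) = 64*(9*16) = 64*144 = 9216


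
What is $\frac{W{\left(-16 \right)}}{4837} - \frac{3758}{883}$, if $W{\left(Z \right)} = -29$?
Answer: $- \frac{18203053}{4271071} \approx -4.2619$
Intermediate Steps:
$\frac{W{\left(-16 \right)}}{4837} - \frac{3758}{883} = - \frac{29}{4837} - \frac{3758}{883} = - \frac{18203053}{4271071}$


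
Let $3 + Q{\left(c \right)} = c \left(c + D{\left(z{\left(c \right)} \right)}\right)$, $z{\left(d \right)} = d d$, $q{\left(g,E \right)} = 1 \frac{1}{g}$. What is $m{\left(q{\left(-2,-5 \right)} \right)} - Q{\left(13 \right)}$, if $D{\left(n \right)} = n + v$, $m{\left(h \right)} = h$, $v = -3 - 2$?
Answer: $- \frac{4597}{2} \approx -2298.5$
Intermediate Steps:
$q{\left(g,E \right)} = \frac{1}{g}$
$z{\left(d \right)} = d^{2}$
$v = -5$
$D{\left(n \right)} = -5 + n$ ($D{\left(n \right)} = n - 5 = -5 + n$)
$Q{\left(c \right)} = -3 + c \left(-5 + c + c^{2}\right)$ ($Q{\left(c \right)} = -3 + c \left(c + \left(-5 + c^{2}\right)\right) = -3 + c \left(-5 + c + c^{2}\right)$)
$m{\left(q{\left(-2,-5 \right)} \right)} - Q{\left(13 \right)} = \frac{1}{-2} - \left(-3 + 13^{2} + 13 \left(-5 + 13^{2}\right)\right) = - \frac{1}{2} - \left(-3 + 169 + 13 \left(-5 + 169\right)\right) = - \frac{1}{2} - \left(-3 + 169 + 13 \cdot 164\right) = - \frac{1}{2} - \left(-3 + 169 + 2132\right) = - \frac{1}{2} - 2298 = - \frac{4597}{2}$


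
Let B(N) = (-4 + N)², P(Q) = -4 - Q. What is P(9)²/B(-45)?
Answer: 169/2401 ≈ 0.070387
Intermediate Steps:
P(9)²/B(-45) = (-4 - 1*9)²/((-4 - 45)²) = (-4 - 9)²/((-49)²) = (-13)²/2401 = 169*(1/2401) = 169/2401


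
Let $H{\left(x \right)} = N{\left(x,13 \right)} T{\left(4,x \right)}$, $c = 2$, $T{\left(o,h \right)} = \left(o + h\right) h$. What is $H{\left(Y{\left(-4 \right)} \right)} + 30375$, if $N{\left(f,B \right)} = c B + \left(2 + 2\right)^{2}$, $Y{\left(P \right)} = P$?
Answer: $30375$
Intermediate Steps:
$T{\left(o,h \right)} = h \left(h + o\right)$ ($T{\left(o,h \right)} = \left(h + o\right) h = h \left(h + o\right)$)
$N{\left(f,B \right)} = 16 + 2 B$ ($N{\left(f,B \right)} = 2 B + \left(2 + 2\right)^{2} = 2 B + 4^{2} = 2 B + 16 = 16 + 2 B$)
$H{\left(x \right)} = 42 x \left(4 + x\right)$ ($H{\left(x \right)} = \left(16 + 2 \cdot 13\right) x \left(x + 4\right) = \left(16 + 26\right) x \left(4 + x\right) = 42 x \left(4 + x\right)$)
$H{\left(Y{\left(-4 \right)} \right)} + 30375 = 42 \left(-4\right) \left(4 - 4\right) + 30375 = 42 \left(-4\right) 0 + 30375 = 0 + 30375 = 30375$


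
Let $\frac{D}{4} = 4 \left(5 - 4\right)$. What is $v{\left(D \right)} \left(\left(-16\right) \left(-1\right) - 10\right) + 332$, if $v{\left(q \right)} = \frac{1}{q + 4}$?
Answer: $\frac{3323}{10} \approx 332.3$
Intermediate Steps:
$D = 16$ ($D = 4 \cdot 4 \left(5 - 4\right) = 4 \cdot 4 \cdot 1 = 4 \cdot 4 = 16$)
$v{\left(q \right)} = \frac{1}{4 + q}$
$v{\left(D \right)} \left(\left(-16\right) \left(-1\right) - 10\right) + 332 = \frac{\left(-16\right) \left(-1\right) - 10}{4 + 16} + 332 = \frac{16 - 10}{20} + 332 = \frac{1}{20} \cdot 6 + 332 = \frac{3}{10} + 332 = \frac{3323}{10}$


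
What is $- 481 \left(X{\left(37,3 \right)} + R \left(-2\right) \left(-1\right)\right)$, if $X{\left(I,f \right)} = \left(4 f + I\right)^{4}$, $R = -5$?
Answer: $-2772864471$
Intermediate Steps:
$X{\left(I,f \right)} = \left(I + 4 f\right)^{4}$
$- 481 \left(X{\left(37,3 \right)} + R \left(-2\right) \left(-1\right)\right) = - 481 \left(\left(37 + 4 \cdot 3\right)^{4} + \left(-5\right) \left(-2\right) \left(-1\right)\right) = - 481 \left(\left(37 + 12\right)^{4} + 10 \left(-1\right)\right) = - 481 \left(49^{4} - 10\right) = - 481 \left(5764801 - 10\right) = \left(-481\right) 5764791 = -2772864471$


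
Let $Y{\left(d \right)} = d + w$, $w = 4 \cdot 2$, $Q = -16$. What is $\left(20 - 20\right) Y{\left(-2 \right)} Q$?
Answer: $0$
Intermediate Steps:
$w = 8$
$Y{\left(d \right)} = 8 + d$ ($Y{\left(d \right)} = d + 8 = 8 + d$)
$\left(20 - 20\right) Y{\left(-2 \right)} Q = \left(20 - 20\right) \left(8 - 2\right) \left(-16\right) = \left(20 - 20\right) 6 \left(-16\right) = 0 \cdot 6 \left(-16\right) = 0 \left(-16\right) = 0$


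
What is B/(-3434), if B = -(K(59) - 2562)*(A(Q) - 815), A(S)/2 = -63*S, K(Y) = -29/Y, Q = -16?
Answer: -181575587/202606 ≈ -896.20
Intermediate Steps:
A(S) = -126*S (A(S) = 2*(-63*S) = -126*S)
B = 181575587/59 (B = -(-29/59 - 2562)*(-126*(-16) - 815) = -(-29*1/59 - 2562)*(2016 - 815) = -(-29/59 - 2562)*1201 = -(-151187)*1201/59 = -1*(-181575587/59) = 181575587/59 ≈ 3.0776e+6)
B/(-3434) = (181575587/59)/(-3434) = (181575587/59)*(-1/3434) = -181575587/202606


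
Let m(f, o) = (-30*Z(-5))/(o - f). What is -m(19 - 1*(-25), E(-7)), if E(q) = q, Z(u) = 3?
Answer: -30/17 ≈ -1.7647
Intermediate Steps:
m(f, o) = -90/(o - f) (m(f, o) = (-30*3)/(o - f) = -90/(o - f))
-m(19 - 1*(-25), E(-7)) = -90/((19 - 1*(-25)) - 1*(-7)) = -90/((19 + 25) + 7) = -90/(44 + 7) = -90/51 = -1*30/17 = -30/17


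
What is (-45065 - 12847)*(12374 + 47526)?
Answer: -3468928800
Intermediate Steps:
(-45065 - 12847)*(12374 + 47526) = -57912*59900 = -3468928800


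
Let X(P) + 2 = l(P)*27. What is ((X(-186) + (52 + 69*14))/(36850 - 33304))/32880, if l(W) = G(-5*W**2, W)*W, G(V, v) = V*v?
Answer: -20197404143/14574060 ≈ -1385.8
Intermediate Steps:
l(W) = -5*W**4 (l(W) = ((-5*W**2)*W)*W = (-5*W**3)*W = -5*W**4)
X(P) = -2 - 135*P**4 (X(P) = -2 - 5*P**4*27 = -2 - 135*P**4)
((X(-186) + (52 + 69*14))/(36850 - 33304))/32880 = (((-2 - 135*(-186)**4) + (52 + 69*14))/(36850 - 33304))/32880 = (((-2 - 135*1196883216) + (52 + 966))/3546)*(1/32880) = (((-2 - 161579234160) + 1018)*(1/3546))*(1/32880) = ((-161579234162 + 1018)*(1/3546))*(1/32880) = -161579233144*1/3546*(1/32880) = -80789616572/1773*1/32880 = -20197404143/14574060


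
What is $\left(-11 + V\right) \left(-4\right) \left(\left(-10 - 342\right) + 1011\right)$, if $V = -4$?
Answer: $39540$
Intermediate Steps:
$\left(-11 + V\right) \left(-4\right) \left(\left(-10 - 342\right) + 1011\right) = \left(-11 - 4\right) \left(-4\right) \left(\left(-10 - 342\right) + 1011\right) = \left(-15\right) \left(-4\right) \left(\left(-10 - 342\right) + 1011\right) = 60 \left(-352 + 1011\right) = 60 \cdot 659 = 39540$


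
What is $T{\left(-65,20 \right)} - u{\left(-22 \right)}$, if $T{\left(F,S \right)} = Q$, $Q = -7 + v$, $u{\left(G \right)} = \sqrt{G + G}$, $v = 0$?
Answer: $-7 - 2 i \sqrt{11} \approx -7.0 - 6.6332 i$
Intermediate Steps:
$u{\left(G \right)} = \sqrt{2} \sqrt{G}$ ($u{\left(G \right)} = \sqrt{2 G} = \sqrt{2} \sqrt{G}$)
$Q = -7$ ($Q = -7 + 0 = -7$)
$T{\left(F,S \right)} = -7$
$T{\left(-65,20 \right)} - u{\left(-22 \right)} = -7 - \sqrt{2} \sqrt{-22} = -7 - \sqrt{2} i \sqrt{22} = -7 - 2 i \sqrt{11}$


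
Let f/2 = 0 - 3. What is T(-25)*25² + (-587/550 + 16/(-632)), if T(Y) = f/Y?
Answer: 6470027/43450 ≈ 148.91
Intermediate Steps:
f = -6 (f = 2*(0 - 3) = 2*(-3) = -6)
T(Y) = -6/Y
T(-25)*25² + (-587/550 + 16/(-632)) = -6/(-25)*25² + (-587/550 + 16/(-632)) = -6*(-1/25)*625 + (-587*1/550 + 16*(-1/632)) = (6/25)*625 + (-587/550 - 2/79) = 150 - 47473/43450 = 6470027/43450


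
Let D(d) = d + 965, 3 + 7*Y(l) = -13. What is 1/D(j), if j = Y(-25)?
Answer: 7/6739 ≈ 0.0010387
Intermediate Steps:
Y(l) = -16/7 (Y(l) = -3/7 + (⅐)*(-13) = -3/7 - 13/7 = -16/7)
j = -16/7 ≈ -2.2857
D(d) = 965 + d
1/D(j) = 1/(965 - 16/7) = 1/(6739/7) = 7/6739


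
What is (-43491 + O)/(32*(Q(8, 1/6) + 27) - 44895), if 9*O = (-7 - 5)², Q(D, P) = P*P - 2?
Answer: 391275/396847 ≈ 0.98596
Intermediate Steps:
Q(D, P) = -2 + P² (Q(D, P) = P² - 2 = -2 + P²)
O = 16 (O = (-7 - 5)²/9 = (⅑)*(-12)² = (⅑)*144 = 16)
(-43491 + O)/(32*(Q(8, 1/6) + 27) - 44895) = (-43491 + 16)/(32*((-2 + (1/6)²) + 27) - 44895) = -43475/(32*((-2 + (⅙)²) + 27) - 44895) = -43475/(32*((-2 + 1/36) + 27) - 44895) = -43475/(32*(-71/36 + 27) - 44895) = -43475/(32*(901/36) - 44895) = -43475/(7208/9 - 44895) = -43475/(-396847/9) = -43475*(-9/396847) = 391275/396847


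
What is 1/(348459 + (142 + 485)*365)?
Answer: 1/577314 ≈ 1.7322e-6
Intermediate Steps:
1/(348459 + (142 + 485)*365) = 1/(348459 + 627*365) = 1/(348459 + 228855) = 1/577314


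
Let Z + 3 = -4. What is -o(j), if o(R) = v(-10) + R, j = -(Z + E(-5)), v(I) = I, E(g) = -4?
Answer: -1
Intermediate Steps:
Z = -7 (Z = -3 - 4 = -7)
j = 11 (j = -(-7 - 4) = -1*(-11) = 11)
o(R) = -10 + R
-o(j) = -(-10 + 11) = -1*1 = -1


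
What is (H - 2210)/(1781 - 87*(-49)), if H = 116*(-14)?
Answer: -1917/3022 ≈ -0.63435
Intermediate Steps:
H = -1624
(H - 2210)/(1781 - 87*(-49)) = (-1624 - 2210)/(1781 - 87*(-49)) = -3834/(1781 + 4263) = -3834/6044 = -3834*1/6044 = -1917/3022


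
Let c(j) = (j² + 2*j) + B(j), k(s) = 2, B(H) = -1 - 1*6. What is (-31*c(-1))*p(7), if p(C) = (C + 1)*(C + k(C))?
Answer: 17856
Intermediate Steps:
B(H) = -7 (B(H) = -1 - 6 = -7)
c(j) = -7 + j² + 2*j (c(j) = (j² + 2*j) - 7 = -7 + j² + 2*j)
p(C) = (1 + C)*(2 + C) (p(C) = (C + 1)*(C + 2) = (1 + C)*(2 + C))
(-31*c(-1))*p(7) = (-31*(-7 + (-1)² + 2*(-1)))*(2 + 7² + 3*7) = (-31*(-7 + 1 - 2))*(2 + 49 + 21) = -31*(-8)*72 = 248*72 = 17856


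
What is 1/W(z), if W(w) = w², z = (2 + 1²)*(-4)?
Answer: 1/144 ≈ 0.0069444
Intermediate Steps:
z = -12 (z = (2 + 1)*(-4) = 3*(-4) = -12)
1/W(z) = 1/((-12)²) = 1/144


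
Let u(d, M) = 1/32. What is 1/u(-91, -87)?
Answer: 32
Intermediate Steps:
u(d, M) = 1/32
1/u(-91, -87) = 1/(1/32) = 32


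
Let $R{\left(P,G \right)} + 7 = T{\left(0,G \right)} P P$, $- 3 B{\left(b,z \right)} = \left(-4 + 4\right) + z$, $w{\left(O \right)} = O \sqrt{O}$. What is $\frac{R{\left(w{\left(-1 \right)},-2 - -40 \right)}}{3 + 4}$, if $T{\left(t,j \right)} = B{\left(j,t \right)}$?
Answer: $-1$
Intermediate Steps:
$w{\left(O \right)} = O^{\frac{3}{2}}$
$B{\left(b,z \right)} = - \frac{z}{3}$ ($B{\left(b,z \right)} = - \frac{\left(-4 + 4\right) + z}{3} = - \frac{0 + z}{3} = - \frac{z}{3}$)
$T{\left(t,j \right)} = - \frac{t}{3}$
$R{\left(P,G \right)} = -7$ ($R{\left(P,G \right)} = -7 + \left(- \frac{1}{3}\right) 0 P P = -7 + 0 P P = -7 + 0 P = -7 + 0 = -7$)
$\frac{R{\left(w{\left(-1 \right)},-2 - -40 \right)}}{3 + 4} = - \frac{7}{3 + 4} = - \frac{7}{7} = \left(-7\right) \frac{1}{7} = -1$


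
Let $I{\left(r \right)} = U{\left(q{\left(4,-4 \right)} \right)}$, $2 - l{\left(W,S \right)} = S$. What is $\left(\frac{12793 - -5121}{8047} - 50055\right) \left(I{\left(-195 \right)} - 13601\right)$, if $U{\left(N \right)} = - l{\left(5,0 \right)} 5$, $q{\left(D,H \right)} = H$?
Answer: $\frac{421705080537}{619} \approx 6.8127 \cdot 10^{8}$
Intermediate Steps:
$l{\left(W,S \right)} = 2 - S$
$U{\left(N \right)} = -10$ ($U{\left(N \right)} = - (2 - 0) 5 = - (2 + 0) 5 = \left(-1\right) 2 \cdot 5 = \left(-2\right) 5 = -10$)
$I{\left(r \right)} = -10$
$\left(\frac{12793 - -5121}{8047} - 50055\right) \left(I{\left(-195 \right)} - 13601\right) = \left(\frac{12793 - -5121}{8047} - 50055\right) \left(-10 - 13601\right) = \left(\left(12793 + 5121\right) \frac{1}{8047} - 50055\right) \left(-13611\right) = \left(17914 \cdot \frac{1}{8047} - 50055\right) \left(-13611\right) = \left(\frac{1378}{619} - 50055\right) \left(-13611\right) = \left(- \frac{30982667}{619}\right) \left(-13611\right) = \frac{421705080537}{619}$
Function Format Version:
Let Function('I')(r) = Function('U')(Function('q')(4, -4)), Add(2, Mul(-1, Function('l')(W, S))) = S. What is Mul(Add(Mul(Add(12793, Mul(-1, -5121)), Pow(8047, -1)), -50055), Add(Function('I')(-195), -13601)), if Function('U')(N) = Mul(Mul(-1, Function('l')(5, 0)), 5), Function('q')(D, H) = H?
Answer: Rational(421705080537, 619) ≈ 6.8127e+8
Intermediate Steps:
Function('l')(W, S) = Add(2, Mul(-1, S))
Function('U')(N) = -10 (Function('U')(N) = Mul(Mul(-1, Add(2, Mul(-1, 0))), 5) = Mul(Mul(-1, Add(2, 0)), 5) = Mul(Mul(-1, 2), 5) = Mul(-2, 5) = -10)
Function('I')(r) = -10
Mul(Add(Mul(Add(12793, Mul(-1, -5121)), Pow(8047, -1)), -50055), Add(Function('I')(-195), -13601)) = Mul(Add(Mul(Add(12793, Mul(-1, -5121)), Pow(8047, -1)), -50055), Add(-10, -13601)) = Mul(Add(Mul(Add(12793, 5121), Rational(1, 8047)), -50055), -13611) = Mul(Add(Mul(17914, Rational(1, 8047)), -50055), -13611) = Mul(Add(Rational(1378, 619), -50055), -13611) = Mul(Rational(-30982667, 619), -13611) = Rational(421705080537, 619)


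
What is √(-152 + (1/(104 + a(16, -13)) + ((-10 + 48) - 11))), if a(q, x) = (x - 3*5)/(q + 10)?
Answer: 7*I*√4566594/1338 ≈ 11.18*I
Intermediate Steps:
a(q, x) = (-15 + x)/(10 + q) (a(q, x) = (x - 15)/(10 + q) = (-15 + x)/(10 + q))
√(-152 + (1/(104 + a(16, -13)) + ((-10 + 48) - 11))) = √(-152 + (1/(104 + (-15 - 13)/(10 + 16)) + ((-10 + 48) - 11))) = √(-152 + (1/(104 - 28/26) + (38 - 11))) = √(-152 + (1/(104 + (1/26)*(-28)) + 27)) = √(-152 + (1/(104 - 14/13) + 27)) = √(-152 + (1/(1338/13) + 27)) = √(-152 + (13/1338 + 27)) = √(-152 + 36139/1338) = √(-167237/1338) = 7*I*√4566594/1338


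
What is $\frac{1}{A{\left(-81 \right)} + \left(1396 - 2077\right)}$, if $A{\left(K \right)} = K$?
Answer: $- \frac{1}{762} \approx -0.0013123$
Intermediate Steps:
$\frac{1}{A{\left(-81 \right)} + \left(1396 - 2077\right)} = \frac{1}{-81 + \left(1396 - 2077\right)} = \frac{1}{-81 - 681} = \frac{1}{-762} = - \frac{1}{762}$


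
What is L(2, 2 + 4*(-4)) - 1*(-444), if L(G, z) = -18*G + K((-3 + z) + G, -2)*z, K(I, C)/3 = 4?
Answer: 240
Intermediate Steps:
K(I, C) = 12 (K(I, C) = 3*4 = 12)
L(G, z) = -18*G + 12*z
L(2, 2 + 4*(-4)) - 1*(-444) = (-18*2 + 12*(2 + 4*(-4))) - 1*(-444) = (-36 + 12*(2 - 16)) + 444 = (-36 + 12*(-14)) + 444 = (-36 - 168) + 444 = -204 + 444 = 240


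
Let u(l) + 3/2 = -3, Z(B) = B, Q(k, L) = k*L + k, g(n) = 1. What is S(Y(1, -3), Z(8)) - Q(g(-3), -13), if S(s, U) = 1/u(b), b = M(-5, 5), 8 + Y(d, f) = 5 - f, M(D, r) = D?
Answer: 106/9 ≈ 11.778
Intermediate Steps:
Y(d, f) = -3 - f (Y(d, f) = -8 + (5 - f) = -3 - f)
b = -5
Q(k, L) = k + L*k (Q(k, L) = L*k + k = k + L*k)
u(l) = -9/2 (u(l) = -3/2 - 3 = -9/2)
S(s, U) = -2/9 (S(s, U) = 1/(-9/2) = -2/9)
S(Y(1, -3), Z(8)) - Q(g(-3), -13) = -2/9 - (1 - 13) = -2/9 - (-12) = -2/9 - 1*(-12) = -2/9 + 12 = 106/9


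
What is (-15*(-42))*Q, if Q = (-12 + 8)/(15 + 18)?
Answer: -840/11 ≈ -76.364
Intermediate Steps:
Q = -4/33 ≈ -0.12121
(-15*(-42))*Q = -15*(-42)*(-4/33) = 630*(-4/33) = -840/11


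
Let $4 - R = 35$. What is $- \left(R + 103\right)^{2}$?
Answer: $-5184$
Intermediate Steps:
$R = -31$ ($R = 4 - 35 = -31$)
$- \left(R + 103\right)^{2} = - \left(-31 + 103\right)^{2} = - 72^{2} = \left(-1\right) 5184 = -5184$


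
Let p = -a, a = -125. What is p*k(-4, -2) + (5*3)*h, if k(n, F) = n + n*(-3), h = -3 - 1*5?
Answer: 880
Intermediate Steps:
h = -8 (h = -3 - 5 = -8)
p = 125 (p = -1*(-125) = 125)
k(n, F) = -2*n (k(n, F) = n - 3*n = -2*n)
p*k(-4, -2) + (5*3)*h = 125*(-2*(-4)) + (5*3)*(-8) = 125*8 + 15*(-8) = 1000 - 120 = 880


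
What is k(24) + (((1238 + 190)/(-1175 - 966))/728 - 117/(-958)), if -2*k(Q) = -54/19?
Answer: 390668493/253308133 ≈ 1.5423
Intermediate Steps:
k(Q) = 27/19 (k(Q) = -(-3)*18/19/2 = -(-3)*18*(1/19)/2 = -(-3)*18/(2*19) = -½*(-54/19) = 27/19)
k(24) + (((1238 + 190)/(-1175 - 966))/728 - 117/(-958)) = 27/19 + (((1238 + 190)/(-1175 - 966))/728 - 117/(-958)) = 27/19 + ((1428/(-2141))*(1/728) - 117*(-1/958)) = 27/19 + ((1428*(-1/2141))*(1/728) + 117/958) = 27/19 + (-1428/2141*1/728 + 117/958) = 27/19 + (-51/55666 + 117/958) = 27/19 + 1616016/13332007 = 390668493/253308133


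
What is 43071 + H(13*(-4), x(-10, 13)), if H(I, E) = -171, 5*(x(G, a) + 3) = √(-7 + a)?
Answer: 42900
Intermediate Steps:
x(G, a) = -3 + √(-7 + a)/5
43071 + H(13*(-4), x(-10, 13)) = 43071 - 171 = 42900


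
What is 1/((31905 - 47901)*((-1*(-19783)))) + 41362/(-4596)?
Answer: -363582168967/40399972148 ≈ -8.9996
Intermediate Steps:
1/((31905 - 47901)*((-1*(-19783)))) + 41362/(-4596) = 1/(-15996*19783) + 41362*(-1/4596) = -1/15996*1/19783 - 20681/2298 = -1/316448868 - 20681/2298 = -363582168967/40399972148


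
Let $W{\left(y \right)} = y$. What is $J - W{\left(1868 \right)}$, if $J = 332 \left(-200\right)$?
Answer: $-68268$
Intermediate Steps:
$J = -66400$
$J - W{\left(1868 \right)} = -66400 - 1868 = -68268$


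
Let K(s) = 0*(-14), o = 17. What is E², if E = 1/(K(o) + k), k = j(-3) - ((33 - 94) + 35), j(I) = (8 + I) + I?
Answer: 1/784 ≈ 0.0012755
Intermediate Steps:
K(s) = 0
j(I) = 8 + 2*I
k = 28 (k = (8 + 2*(-3)) - ((33 - 94) + 35) = (8 - 6) - (-61 + 35) = 2 - 1*(-26) = 2 + 26 = 28)
E = 1/28 (E = 1/(0 + 28) = 1/28 ≈ 0.035714)
E² = (1/28)² = 1/784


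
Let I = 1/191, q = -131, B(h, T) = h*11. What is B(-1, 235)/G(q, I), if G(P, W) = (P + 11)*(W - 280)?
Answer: -2101/6417480 ≈ -0.00032739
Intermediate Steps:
B(h, T) = 11*h
I = 1/191 ≈ 0.0052356
G(P, W) = (-280 + W)*(11 + P) (G(P, W) = (11 + P)*(-280 + W) = (-280 + W)*(11 + P))
B(-1, 235)/G(q, I) = (11*(-1))/(-3080 - 280*(-131) + 11*(1/191) - 131*1/191) = -11/(-3080 + 36680 + 11/191 - 131/191) = -11/6417480/191 = -11*191/6417480 = -2101/6417480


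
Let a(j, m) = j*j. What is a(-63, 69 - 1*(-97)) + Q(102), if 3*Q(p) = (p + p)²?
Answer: 17841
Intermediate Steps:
a(j, m) = j²
Q(p) = 4*p²/3 (Q(p) = (p + p)²/3 = (2*p)²/3 = (4*p²)/3 = 4*p²/3)
a(-63, 69 - 1*(-97)) + Q(102) = (-63)² + (4/3)*102² = 3969 + (4/3)*10404 = 3969 + 13872 = 17841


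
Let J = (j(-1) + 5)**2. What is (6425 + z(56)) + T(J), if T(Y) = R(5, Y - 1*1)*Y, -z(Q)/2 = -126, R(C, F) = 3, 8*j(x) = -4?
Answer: 26951/4 ≈ 6737.8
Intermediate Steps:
j(x) = -1/2 (j(x) = (1/8)*(-4) = -1/2)
z(Q) = 252 (z(Q) = -2*(-126) = 252)
J = 81/4 (J = (-1/2 + 5)**2 = (9/2)**2 = 81/4 ≈ 20.250)
T(Y) = 3*Y
(6425 + z(56)) + T(J) = (6425 + 252) + 3*(81/4) = 6677 + 243/4 = 26951/4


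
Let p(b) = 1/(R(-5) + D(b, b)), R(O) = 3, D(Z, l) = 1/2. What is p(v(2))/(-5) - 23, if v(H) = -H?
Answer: -807/35 ≈ -23.057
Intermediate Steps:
D(Z, l) = 1/2
p(b) = 2/7 (p(b) = 1/(3 + 1/2) = 1/(7/2) = 2/7)
p(v(2))/(-5) - 23 = (2/7)/(-5) - 23 = -1/5*2/7 - 23 = -2/35 - 23 = -807/35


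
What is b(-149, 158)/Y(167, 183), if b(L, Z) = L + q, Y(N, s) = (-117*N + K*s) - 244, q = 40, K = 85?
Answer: 109/4228 ≈ 0.025780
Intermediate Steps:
Y(N, s) = -244 - 117*N + 85*s (Y(N, s) = (-117*N + 85*s) - 244 = -244 - 117*N + 85*s)
b(L, Z) = 40 + L (b(L, Z) = L + 40 = 40 + L)
b(-149, 158)/Y(167, 183) = (40 - 149)/(-244 - 117*167 + 85*183) = -109/(-244 - 19539 + 15555) = -109/(-4228) = -109*(-1/4228) = 109/4228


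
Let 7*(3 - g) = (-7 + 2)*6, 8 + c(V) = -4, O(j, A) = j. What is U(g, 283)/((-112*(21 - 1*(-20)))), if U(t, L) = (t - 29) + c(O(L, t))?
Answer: 59/8036 ≈ 0.0073420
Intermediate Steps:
c(V) = -12 (c(V) = -8 - 4 = -12)
g = 51/7 (g = 3 - (-7 + 2)*6/7 = 3 - (-5)*6/7 = 3 - ⅐*(-30) = 3 + 30/7 = 51/7 ≈ 7.2857)
U(t, L) = -41 + t (U(t, L) = (t - 29) - 12 = (-29 + t) - 12 = -41 + t)
U(g, 283)/((-112*(21 - 1*(-20)))) = (-41 + 51/7)/((-112*(21 - 1*(-20)))) = -236*(-1/(112*(21 + 20)))/7 = -236/(7*((-112*41))) = -236/7/(-4592) = -236/7*(-1/4592) = 59/8036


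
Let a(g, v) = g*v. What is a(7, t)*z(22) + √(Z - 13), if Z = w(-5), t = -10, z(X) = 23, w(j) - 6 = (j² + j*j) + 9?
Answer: -1610 + 2*√13 ≈ -1602.8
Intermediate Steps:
w(j) = 15 + 2*j² (w(j) = 6 + ((j² + j*j) + 9) = 6 + ((j² + j²) + 9) = 6 + (2*j² + 9) = 6 + (9 + 2*j²) = 15 + 2*j²)
Z = 65 (Z = 15 + 2*(-5)² = 15 + 2*25 = 15 + 50 = 65)
a(7, t)*z(22) + √(Z - 13) = (7*(-10))*23 + √(65 - 13) = -70*23 + √52 = -1610 + 2*√13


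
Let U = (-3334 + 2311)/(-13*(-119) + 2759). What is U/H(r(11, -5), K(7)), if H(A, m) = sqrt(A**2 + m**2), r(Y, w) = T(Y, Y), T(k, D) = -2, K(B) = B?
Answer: -1023*sqrt(53)/228218 ≈ -0.032633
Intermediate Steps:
r(Y, w) = -2
U = -1023/4306 (U = -1023/(1547 + 2759) = -1023/4306 ≈ -0.23758)
U/H(r(11, -5), K(7)) = -1023/(4306*sqrt((-2)**2 + 7**2)) = -1023/(4306*sqrt(4 + 49)) = -1023*sqrt(53)/53/4306 = -1023*sqrt(53)/228218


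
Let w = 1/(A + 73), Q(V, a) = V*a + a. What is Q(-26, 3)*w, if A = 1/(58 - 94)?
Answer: -2700/2627 ≈ -1.0278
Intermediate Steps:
Q(V, a) = a + V*a
A = -1/36 (A = 1/(-36) = -1/36 ≈ -0.027778)
w = 36/2627 (w = 1/(-1/36 + 73) = 1/(2627/36) = 36/2627 ≈ 0.013704)
Q(-26, 3)*w = (3*(1 - 26))*(36/2627) = (3*(-25))*(36/2627) = -75*36/2627 = -2700/2627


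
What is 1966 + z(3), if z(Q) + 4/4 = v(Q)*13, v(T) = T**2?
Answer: 2082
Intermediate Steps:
z(Q) = -1 + 13*Q**2 (z(Q) = -1 + Q**2*13 = -1 + 13*Q**2)
1966 + z(3) = 1966 + (-1 + 13*3**2) = 1966 + (-1 + 13*9) = 1966 + (-1 + 117) = 1966 + 116 = 2082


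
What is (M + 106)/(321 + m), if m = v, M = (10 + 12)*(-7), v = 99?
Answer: -4/35 ≈ -0.11429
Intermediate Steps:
M = -154 (M = 22*(-7) = -154)
m = 99
(M + 106)/(321 + m) = (-154 + 106)/(321 + 99) = -48/420 = -48*1/420 = -4/35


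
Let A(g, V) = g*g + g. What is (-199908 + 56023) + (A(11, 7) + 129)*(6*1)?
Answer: -142319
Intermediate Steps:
A(g, V) = g + g² (A(g, V) = g² + g = g + g²)
(-199908 + 56023) + (A(11, 7) + 129)*(6*1) = (-199908 + 56023) + (11*(1 + 11) + 129)*(6*1) = -143885 + (11*12 + 129)*6 = -143885 + (132 + 129)*6 = -143885 + 261*6 = -143885 + 1566 = -142319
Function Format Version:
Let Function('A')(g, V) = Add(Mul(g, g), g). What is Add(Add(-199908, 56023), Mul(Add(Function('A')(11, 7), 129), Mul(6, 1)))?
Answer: -142319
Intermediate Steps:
Function('A')(g, V) = Add(g, Pow(g, 2)) (Function('A')(g, V) = Add(Pow(g, 2), g) = Add(g, Pow(g, 2)))
Add(Add(-199908, 56023), Mul(Add(Function('A')(11, 7), 129), Mul(6, 1))) = Add(Add(-199908, 56023), Mul(Add(Mul(11, Add(1, 11)), 129), Mul(6, 1))) = Add(-143885, Mul(Add(Mul(11, 12), 129), 6)) = Add(-143885, Mul(Add(132, 129), 6)) = Add(-143885, Mul(261, 6)) = Add(-143885, 1566) = -142319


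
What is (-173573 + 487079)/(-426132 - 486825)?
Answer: -104502/304319 ≈ -0.34340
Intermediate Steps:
(-173573 + 487079)/(-426132 - 486825) = 313506/(-912957) = 313506*(-1/912957) = -104502/304319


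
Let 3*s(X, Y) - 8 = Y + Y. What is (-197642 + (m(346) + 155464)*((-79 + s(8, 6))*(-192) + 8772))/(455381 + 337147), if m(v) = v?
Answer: 588409493/132088 ≈ 4454.7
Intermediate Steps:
s(X, Y) = 8/3 + 2*Y/3 (s(X, Y) = 8/3 + (Y + Y)/3 = 8/3 + (2*Y)/3 = 8/3 + 2*Y/3)
(-197642 + (m(346) + 155464)*((-79 + s(8, 6))*(-192) + 8772))/(455381 + 337147) = (-197642 + (346 + 155464)*((-79 + (8/3 + (2/3)*6))*(-192) + 8772))/(455381 + 337147) = (-197642 + 155810*((-79 + (8/3 + 4))*(-192) + 8772))/792528 = (-197642 + 155810*((-79 + 20/3)*(-192) + 8772))*(1/792528) = (-197642 + 155810*(-217/3*(-192) + 8772))*(1/792528) = (-197642 + 155810*(13888 + 8772))*(1/792528) = (-197642 + 155810*22660)*(1/792528) = (-197642 + 3530654600)*(1/792528) = 3530456958*(1/792528) = 588409493/132088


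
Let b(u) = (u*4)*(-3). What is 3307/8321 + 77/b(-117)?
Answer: 5283745/11682684 ≈ 0.45227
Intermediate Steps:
b(u) = -12*u (b(u) = (4*u)*(-3) = -12*u)
3307/8321 + 77/b(-117) = 3307/8321 + 77/((-12*(-117))) = 3307*(1/8321) + 77/1404 = 3307/8321 + 77*(1/1404) = 3307/8321 + 77/1404 = 5283745/11682684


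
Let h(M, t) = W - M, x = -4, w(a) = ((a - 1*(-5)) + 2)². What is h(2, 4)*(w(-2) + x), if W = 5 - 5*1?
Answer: -42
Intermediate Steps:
W = 0 (W = 5 - 5 = 0)
w(a) = (7 + a)² (w(a) = ((a + 5) + 2)² = ((5 + a) + 2)² = (7 + a)²)
h(M, t) = -M (h(M, t) = 0 - M = -M)
h(2, 4)*(w(-2) + x) = (-1*2)*((7 - 2)² - 4) = -2*(5² - 4) = -2*(25 - 4) = -2*21 = -42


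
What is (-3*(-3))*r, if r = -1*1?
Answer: -9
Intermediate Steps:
r = -1
(-3*(-3))*r = -3*(-3)*(-1) = 9*(-1) = -9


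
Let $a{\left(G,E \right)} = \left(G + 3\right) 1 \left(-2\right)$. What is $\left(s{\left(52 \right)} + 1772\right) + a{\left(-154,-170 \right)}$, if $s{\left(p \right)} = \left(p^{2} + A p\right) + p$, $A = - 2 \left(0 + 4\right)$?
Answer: $4414$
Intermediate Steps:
$A = -8$ ($A = \left(-2\right) 4 = -8$)
$s{\left(p \right)} = p^{2} - 7 p$ ($s{\left(p \right)} = \left(p^{2} - 8 p\right) + p = p^{2} - 7 p$)
$a{\left(G,E \right)} = -6 - 2 G$ ($a{\left(G,E \right)} = \left(3 + G\right) 1 \left(-2\right) = \left(3 + G\right) \left(-2\right) = -6 - 2 G$)
$\left(s{\left(52 \right)} + 1772\right) + a{\left(-154,-170 \right)} = \left(52 \left(-7 + 52\right) + 1772\right) - -302 = \left(52 \cdot 45 + 1772\right) + \left(-6 + 308\right) = \left(2340 + 1772\right) + 302 = 4112 + 302 = 4414$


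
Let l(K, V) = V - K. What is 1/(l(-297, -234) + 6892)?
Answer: 1/6955 ≈ 0.00014378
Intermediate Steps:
1/(l(-297, -234) + 6892) = 1/((-234 - 1*(-297)) + 6892) = 1/((-234 + 297) + 6892) = 1/(63 + 6892) = 1/6955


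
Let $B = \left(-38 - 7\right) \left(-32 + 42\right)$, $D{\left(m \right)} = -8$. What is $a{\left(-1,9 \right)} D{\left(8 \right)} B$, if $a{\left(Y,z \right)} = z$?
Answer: $32400$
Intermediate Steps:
$B = -450$ ($B = \left(-45\right) 10 = -450$)
$a{\left(-1,9 \right)} D{\left(8 \right)} B = 9 \left(-8\right) \left(-450\right) = \left(-72\right) \left(-450\right) = 32400$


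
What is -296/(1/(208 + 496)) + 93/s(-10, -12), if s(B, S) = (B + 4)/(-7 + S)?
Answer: -416179/2 ≈ -2.0809e+5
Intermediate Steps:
s(B, S) = (4 + B)/(-7 + S)
-296/(1/(208 + 496)) + 93/s(-10, -12) = -296/(1/(208 + 496)) + 93/(((4 - 10)/(-7 - 12))) = -296/(1/704) + 93/((-6/(-19))) = -296/1/704 + 93/((-1/19*(-6))) = -296*704 + 93/(6/19) = -208384 + 93*(19/6) = -208384 + 589/2 = -416179/2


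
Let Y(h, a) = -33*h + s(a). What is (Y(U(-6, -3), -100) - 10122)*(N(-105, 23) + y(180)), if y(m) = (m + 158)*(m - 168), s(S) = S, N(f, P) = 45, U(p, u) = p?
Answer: -41108424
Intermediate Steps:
y(m) = (-168 + m)*(158 + m) (y(m) = (158 + m)*(-168 + m) = (-168 + m)*(158 + m))
Y(h, a) = a - 33*h (Y(h, a) = -33*h + a = a - 33*h)
(Y(U(-6, -3), -100) - 10122)*(N(-105, 23) + y(180)) = ((-100 - 33*(-6)) - 10122)*(45 + (-26544 + 180² - 10*180)) = ((-100 + 198) - 10122)*(45 + (-26544 + 32400 - 1800)) = (98 - 10122)*(45 + 4056) = -10024*4101 = -41108424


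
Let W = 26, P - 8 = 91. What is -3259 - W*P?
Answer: -5833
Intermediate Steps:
P = 99 (P = 8 + 91 = 99)
-3259 - W*P = -3259 - 26*99 = -3259 - 1*2574 = -3259 - 2574 = -5833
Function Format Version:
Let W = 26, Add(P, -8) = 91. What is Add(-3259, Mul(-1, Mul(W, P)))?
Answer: -5833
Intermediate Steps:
P = 99 (P = Add(8, 91) = 99)
Add(-3259, Mul(-1, Mul(W, P))) = Add(-3259, Mul(-1, Mul(26, 99))) = Add(-3259, Mul(-1, 2574)) = Add(-3259, -2574) = -5833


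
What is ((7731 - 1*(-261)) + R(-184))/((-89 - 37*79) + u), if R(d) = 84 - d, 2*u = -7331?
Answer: -3304/2671 ≈ -1.2370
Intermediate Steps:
u = -7331/2 (u = (½)*(-7331) = -7331/2 ≈ -3665.5)
((7731 - 1*(-261)) + R(-184))/((-89 - 37*79) + u) = ((7731 - 1*(-261)) + (84 - 1*(-184)))/((-89 - 37*79) - 7331/2) = ((7731 + 261) + (84 + 184))/((-89 - 2923) - 7331/2) = (7992 + 268)/(-3012 - 7331/2) = 8260/(-13355/2) = 8260*(-2/13355) = -3304/2671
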